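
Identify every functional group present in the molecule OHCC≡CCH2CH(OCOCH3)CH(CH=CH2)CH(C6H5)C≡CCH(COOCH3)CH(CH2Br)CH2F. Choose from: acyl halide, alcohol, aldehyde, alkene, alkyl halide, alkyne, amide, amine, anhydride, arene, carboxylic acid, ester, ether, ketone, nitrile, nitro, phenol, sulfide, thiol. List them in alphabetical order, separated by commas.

Taking each segment in turn:
  OHC: terminal –CHO: carbonyl C bonded to H and C → aldehyde.
  C≡C: C≡C triple bond → alkyne.
  CH(OCOCH3): pendant –OC(=O)CH3: an acyloxy group → ester.
  CH(CH=CH2): pendant –CH=CH2: C=C double bond → alkene.
  CH(C6H5): pendant –C6H5: benzene ring → arene.
  C≡C: C≡C triple bond → alkyne.
  CH(COOCH3): pendant –COOCH3: carbonyl C bonded to C and –OCH3 → ester.
  CH(CH2Br): pendant –CH2X: halogen on sp³ carbon → alkyl halide.
  CH2F: halogen on an sp³ carbon → alkyl halide.

aldehyde, alkene, alkyl halide, alkyne, arene, ester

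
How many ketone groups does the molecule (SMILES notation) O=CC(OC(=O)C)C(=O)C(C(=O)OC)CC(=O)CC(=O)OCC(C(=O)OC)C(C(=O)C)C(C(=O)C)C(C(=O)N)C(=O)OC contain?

4

terminal –CHO: carbonyl C bonded to H and C → aldehyde.
pendant –OC(=O)CH3: an acyloxy group → ester.
–C(=O)– with carbon on both sides → ketone.
pendant –COOCH3: carbonyl C bonded to C and –OCH3 → ester.
–C(=O)– with carbon on both sides → ketone.
–C(=O)–O–C with C on the carbonyl side → ester.
pendant –COOCH3: carbonyl C bonded to C and –OCH3 → ester.
pendant –COCH3: carbonyl C bonded to two carbons → ketone.
pendant –COCH3: carbonyl C bonded to two carbons → ketone.
pendant –CONH2: carbonyl C bonded to C and N → amide.
–C(=O)OCH3: carbonyl C bonded to C and to –OCH3 → ester (not ketone + ether).
Ketone appears at: CO, CO, CH(COCH3), CH(COCH3) → 4.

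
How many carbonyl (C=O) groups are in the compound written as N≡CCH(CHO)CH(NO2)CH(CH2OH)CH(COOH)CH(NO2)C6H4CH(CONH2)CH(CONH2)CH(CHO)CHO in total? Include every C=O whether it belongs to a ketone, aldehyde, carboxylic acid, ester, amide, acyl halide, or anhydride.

CH(CHO): aldehyde, 1 C=O (running total 1).
CH(COOH): carboxylic acid, 1 C=O (running total 2).
CH(CONH2): amide, 1 C=O (running total 3).
CH(CONH2): amide, 1 C=O (running total 4).
CH(CHO): aldehyde, 1 C=O (running total 5).
CHO: aldehyde, 1 C=O (running total 6).

6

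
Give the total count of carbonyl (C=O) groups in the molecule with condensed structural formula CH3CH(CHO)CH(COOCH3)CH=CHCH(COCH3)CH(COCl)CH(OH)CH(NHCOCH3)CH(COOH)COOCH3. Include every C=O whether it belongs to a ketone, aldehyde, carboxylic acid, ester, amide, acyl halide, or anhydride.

CH(CHO): aldehyde, 1 C=O (running total 1).
CH(COOCH3): ester, 1 C=O (running total 2).
CH(COCH3): ketone, 1 C=O (running total 3).
CH(COCl): acyl halide, 1 C=O (running total 4).
CH(NHCOCH3): amide, 1 C=O (running total 5).
CH(COOH): carboxylic acid, 1 C=O (running total 6).
COOCH3: ester, 1 C=O (running total 7).

7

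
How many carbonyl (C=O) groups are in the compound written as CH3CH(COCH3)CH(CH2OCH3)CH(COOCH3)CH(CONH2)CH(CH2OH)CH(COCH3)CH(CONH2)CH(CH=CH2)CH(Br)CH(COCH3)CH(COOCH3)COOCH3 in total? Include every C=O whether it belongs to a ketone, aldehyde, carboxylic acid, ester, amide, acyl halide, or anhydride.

8

CH(COCH3): ketone, 1 C=O (running total 1).
CH(COOCH3): ester, 1 C=O (running total 2).
CH(CONH2): amide, 1 C=O (running total 3).
CH(COCH3): ketone, 1 C=O (running total 4).
CH(CONH2): amide, 1 C=O (running total 5).
CH(COCH3): ketone, 1 C=O (running total 6).
CH(COOCH3): ester, 1 C=O (running total 7).
COOCH3: ester, 1 C=O (running total 8).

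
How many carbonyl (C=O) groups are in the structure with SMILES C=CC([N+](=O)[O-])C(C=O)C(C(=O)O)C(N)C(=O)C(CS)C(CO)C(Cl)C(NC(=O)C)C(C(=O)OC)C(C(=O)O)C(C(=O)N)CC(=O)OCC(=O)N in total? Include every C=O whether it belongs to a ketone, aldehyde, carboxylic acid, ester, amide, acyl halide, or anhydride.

CH(CHO): aldehyde, 1 C=O (running total 1).
CH(COOH): carboxylic acid, 1 C=O (running total 2).
CO: ketone, 1 C=O (running total 3).
CH(NHCOCH3): amide, 1 C=O (running total 4).
CH(COOCH3): ester, 1 C=O (running total 5).
CH(COOH): carboxylic acid, 1 C=O (running total 6).
CH(CONH2): amide, 1 C=O (running total 7).
CH2COOCH2: ester, 1 C=O (running total 8).
CONH2: amide, 1 C=O (running total 9).

9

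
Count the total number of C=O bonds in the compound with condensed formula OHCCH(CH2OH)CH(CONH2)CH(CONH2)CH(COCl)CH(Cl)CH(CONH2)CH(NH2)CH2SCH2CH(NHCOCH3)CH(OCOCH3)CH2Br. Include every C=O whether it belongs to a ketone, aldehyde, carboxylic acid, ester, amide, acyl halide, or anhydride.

OHC: aldehyde, 1 C=O (running total 1).
CH(CONH2): amide, 1 C=O (running total 2).
CH(CONH2): amide, 1 C=O (running total 3).
CH(COCl): acyl halide, 1 C=O (running total 4).
CH(CONH2): amide, 1 C=O (running total 5).
CH(NHCOCH3): amide, 1 C=O (running total 6).
CH(OCOCH3): ester, 1 C=O (running total 7).

7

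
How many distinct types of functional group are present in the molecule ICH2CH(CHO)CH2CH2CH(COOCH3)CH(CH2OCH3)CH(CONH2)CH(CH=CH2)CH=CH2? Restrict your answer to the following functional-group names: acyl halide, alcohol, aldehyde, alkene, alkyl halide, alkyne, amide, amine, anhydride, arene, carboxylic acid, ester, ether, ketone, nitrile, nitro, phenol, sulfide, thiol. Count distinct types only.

halogen on an sp³ carbon → alkyl halide.
pendant –CHO: carbonyl C bonded to C and H → aldehyde.
pendant –COOCH3: carbonyl C bonded to C and –OCH3 → ester.
pendant –CH2OCH3: C–O–C linkage → ether.
pendant –CONH2: carbonyl C bonded to C and N → amide.
pendant –CH=CH2: C=C double bond → alkene.
C=C double bond → alkene.
Distinct types present: aldehyde, alkene, alkyl halide, amide, ester, ether.

6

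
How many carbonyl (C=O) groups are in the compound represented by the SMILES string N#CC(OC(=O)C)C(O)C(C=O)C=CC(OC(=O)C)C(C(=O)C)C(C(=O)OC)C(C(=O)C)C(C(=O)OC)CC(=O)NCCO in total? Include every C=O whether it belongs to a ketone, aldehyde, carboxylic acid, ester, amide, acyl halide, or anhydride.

8

CH(OCOCH3): ester, 1 C=O (running total 1).
CH(CHO): aldehyde, 1 C=O (running total 2).
CH(OCOCH3): ester, 1 C=O (running total 3).
CH(COCH3): ketone, 1 C=O (running total 4).
CH(COOCH3): ester, 1 C=O (running total 5).
CH(COCH3): ketone, 1 C=O (running total 6).
CH(COOCH3): ester, 1 C=O (running total 7).
CH2CONHCH2: amide, 1 C=O (running total 8).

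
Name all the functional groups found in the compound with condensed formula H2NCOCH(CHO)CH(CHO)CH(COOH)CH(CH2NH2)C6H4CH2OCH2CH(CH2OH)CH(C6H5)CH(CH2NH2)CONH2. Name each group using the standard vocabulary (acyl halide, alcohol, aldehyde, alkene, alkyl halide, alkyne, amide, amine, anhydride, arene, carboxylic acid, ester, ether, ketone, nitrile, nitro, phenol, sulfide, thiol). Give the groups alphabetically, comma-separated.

Taking each segment in turn:
  H2NCO: –C(=O)NH2: carbonyl C bonded to C and to N → amide (the N is not a separate amine).
  CH(CHO): pendant –CHO: carbonyl C bonded to C and H → aldehyde.
  CH(CHO): pendant –CHO: carbonyl C bonded to C and H → aldehyde.
  CH(COOH): pendant –COOH: carbonyl C bonded to C and –OH → carboxylic acid.
  CH(CH2NH2): pendant –CH2NH2: N on sp³ C, no adjacent C=O → amine.
  C6H4: para-disubstituted benzene ring → arene.
  CH2OCH2: C–O–C with sp³ carbons on both sides and no adjacent C=O → ether.
  CH(CH2OH): pendant –CH2OH on an sp³ backbone C → alcohol.
  CH(C6H5): pendant –C6H5: benzene ring → arene.
  CH(CH2NH2): pendant –CH2NH2: N on sp³ C, no adjacent C=O → amine.
  CONH2: –C(=O)NH2: carbonyl C bonded to C and to N → amide (the N is not a separate amine).

alcohol, aldehyde, amide, amine, arene, carboxylic acid, ether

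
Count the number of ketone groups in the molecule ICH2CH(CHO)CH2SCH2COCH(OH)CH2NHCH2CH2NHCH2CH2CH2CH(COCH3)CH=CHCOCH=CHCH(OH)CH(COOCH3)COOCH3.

halogen on an sp³ carbon → alkyl halide.
pendant –CHO: carbonyl C bonded to C and H → aldehyde.
C–S–C linkage → sulfide (thioether).
–C(=O)– with carbon on both sides → ketone.
–OH on an sp³ carbon → alcohol (secondary).
C–N–C with sp³ carbons and no adjacent C=O → amine (secondary).
C–N–C with sp³ carbons and no adjacent C=O → amine (secondary).
pendant –COCH3: carbonyl C bonded to two carbons → ketone.
C=C double bond → alkene.
–C(=O)– with carbon on both sides → ketone.
C=C double bond → alkene.
–OH on an sp³ carbon → alcohol (secondary).
pendant –COOCH3: carbonyl C bonded to C and –OCH3 → ester.
–C(=O)OCH3: carbonyl C bonded to C and to –OCH3 → ester (not ketone + ether).
Ketone appears at: CO, CH(COCH3), CO → 3.

3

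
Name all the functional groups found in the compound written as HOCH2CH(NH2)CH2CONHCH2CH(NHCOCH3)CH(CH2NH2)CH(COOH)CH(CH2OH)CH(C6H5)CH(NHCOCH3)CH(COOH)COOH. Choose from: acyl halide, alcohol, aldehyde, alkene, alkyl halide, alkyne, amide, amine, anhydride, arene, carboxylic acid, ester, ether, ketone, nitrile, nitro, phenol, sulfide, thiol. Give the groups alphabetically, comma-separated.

alcohol, amide, amine, arene, carboxylic acid

Reading the structure from left to right:
  HOCH2: HO– on an sp³ carbon → alcohol.
  CH(NH2): –NH2 on an sp³ carbon with no adjacent C=O → amine.
  CH2CONHCH2: –C(=O)–N– linkage → amide (the N is not an amine).
  CH(NHCOCH3): pendant –NHC(=O)CH3: N bonded to a carbonyl → amide (not amine).
  CH(CH2NH2): pendant –CH2NH2: N on sp³ C, no adjacent C=O → amine.
  CH(COOH): pendant –COOH: carbonyl C bonded to C and –OH → carboxylic acid.
  CH(CH2OH): pendant –CH2OH on an sp³ backbone C → alcohol.
  CH(C6H5): pendant –C6H5: benzene ring → arene.
  CH(NHCOCH3): pendant –NHC(=O)CH3: N bonded to a carbonyl → amide (not amine).
  CH(COOH): pendant –COOH: carbonyl C bonded to C and –OH → carboxylic acid.
  COOH: –COOH: carbonyl C bonded to –OH and C → carboxylic acid (the –OH is not a separate alcohol).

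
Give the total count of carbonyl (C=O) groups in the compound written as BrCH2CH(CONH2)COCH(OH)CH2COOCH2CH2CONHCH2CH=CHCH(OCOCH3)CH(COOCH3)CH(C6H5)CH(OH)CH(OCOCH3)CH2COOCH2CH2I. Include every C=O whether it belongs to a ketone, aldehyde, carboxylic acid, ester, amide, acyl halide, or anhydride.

8

CH(CONH2): amide, 1 C=O (running total 1).
CO: ketone, 1 C=O (running total 2).
CH2COOCH2: ester, 1 C=O (running total 3).
CH2CONHCH2: amide, 1 C=O (running total 4).
CH(OCOCH3): ester, 1 C=O (running total 5).
CH(COOCH3): ester, 1 C=O (running total 6).
CH(OCOCH3): ester, 1 C=O (running total 7).
CH2COOCH2: ester, 1 C=O (running total 8).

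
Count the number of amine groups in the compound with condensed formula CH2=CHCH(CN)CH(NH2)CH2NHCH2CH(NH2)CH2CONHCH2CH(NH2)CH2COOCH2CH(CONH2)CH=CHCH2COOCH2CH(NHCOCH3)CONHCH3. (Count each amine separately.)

4

C=C double bond → alkene.
pendant –C≡N: nitrile.
–NH2 on an sp³ carbon with no adjacent C=O → amine.
C–N–C with sp³ carbons and no adjacent C=O → amine (secondary).
–NH2 on an sp³ carbon with no adjacent C=O → amine.
–C(=O)–N– linkage → amide (the N is not an amine).
–NH2 on an sp³ carbon with no adjacent C=O → amine.
–C(=O)–O–C with C on the carbonyl side → ester.
pendant –CONH2: carbonyl C bonded to C and N → amide.
C=C double bond → alkene.
–C(=O)–O–C with C on the carbonyl side → ester.
pendant –NHC(=O)CH3: N bonded to a carbonyl → amide (not amine).
–C(=O)NHCH3: carbonyl C bonded to C and to N → amide (the N is not an amine).
Amine appears at: CH(NH2), CH2NHCH2, CH(NH2), CH(NH2) → 4.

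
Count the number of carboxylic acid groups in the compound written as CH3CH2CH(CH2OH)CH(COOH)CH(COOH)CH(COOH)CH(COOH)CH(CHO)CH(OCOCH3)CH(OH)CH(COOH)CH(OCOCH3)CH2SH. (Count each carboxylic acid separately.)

pendant –CH2OH on an sp³ backbone C → alcohol.
pendant –COOH: carbonyl C bonded to C and –OH → carboxylic acid.
pendant –COOH: carbonyl C bonded to C and –OH → carboxylic acid.
pendant –COOH: carbonyl C bonded to C and –OH → carboxylic acid.
pendant –COOH: carbonyl C bonded to C and –OH → carboxylic acid.
pendant –CHO: carbonyl C bonded to C and H → aldehyde.
pendant –OC(=O)CH3: an acyloxy group → ester.
–OH on an sp³ carbon → alcohol (secondary).
pendant –COOH: carbonyl C bonded to C and –OH → carboxylic acid.
pendant –OC(=O)CH3: an acyloxy group → ester.
–SH on an sp³ carbon → thiol.
Carboxylic acid appears at: CH(COOH), CH(COOH), CH(COOH), CH(COOH), CH(COOH) → 5.

5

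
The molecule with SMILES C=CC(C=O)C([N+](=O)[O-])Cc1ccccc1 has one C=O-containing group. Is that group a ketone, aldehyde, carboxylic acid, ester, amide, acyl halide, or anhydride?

aldehyde

The carbonyl is in the CH(CHO) segment: pendant –CHO: carbonyl C bonded to C and H → aldehyde.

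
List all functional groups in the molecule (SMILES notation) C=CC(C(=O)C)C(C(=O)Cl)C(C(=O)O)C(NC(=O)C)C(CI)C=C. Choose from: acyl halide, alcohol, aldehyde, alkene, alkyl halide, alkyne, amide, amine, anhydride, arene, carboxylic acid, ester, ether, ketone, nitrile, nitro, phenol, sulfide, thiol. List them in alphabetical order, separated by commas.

acyl halide, alkene, alkyl halide, amide, carboxylic acid, ketone

C=C double bond → alkene.
pendant –COCH3: carbonyl C bonded to two carbons → ketone.
pendant –C(=O)X: carbonyl C bonded to C and halogen → acyl halide.
pendant –COOH: carbonyl C bonded to C and –OH → carboxylic acid.
pendant –NHC(=O)CH3: N bonded to a carbonyl → amide (not amine).
pendant –CH2X: halogen on sp³ carbon → alkyl halide.
C=C double bond → alkene.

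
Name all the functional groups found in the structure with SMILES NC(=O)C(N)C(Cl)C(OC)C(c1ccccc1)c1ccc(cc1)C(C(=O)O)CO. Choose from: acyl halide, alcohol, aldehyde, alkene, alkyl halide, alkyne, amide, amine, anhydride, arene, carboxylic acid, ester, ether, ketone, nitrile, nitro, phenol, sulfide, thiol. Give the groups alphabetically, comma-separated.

alcohol, alkyl halide, amide, amine, arene, carboxylic acid, ether

Working along the chain:
  H2NCO: –C(=O)NH2: carbonyl C bonded to C and to N → amide (the N is not a separate amine).
  CH(NH2): –NH2 on an sp³ carbon with no adjacent C=O → amine.
  CH(Cl): halogen on an sp³ carbon → alkyl halide.
  CH(OCH3): pendant –OCH3: C–O–C with sp³ C, no adjacent C=O → ether.
  CH(C6H5): pendant –C6H5: benzene ring → arene.
  C6H4: para-disubstituted benzene ring → arene.
  CH(COOH): pendant –COOH: carbonyl C bonded to C and –OH → carboxylic acid.
  CH2OH: –OH on an sp³ carbon → alcohol.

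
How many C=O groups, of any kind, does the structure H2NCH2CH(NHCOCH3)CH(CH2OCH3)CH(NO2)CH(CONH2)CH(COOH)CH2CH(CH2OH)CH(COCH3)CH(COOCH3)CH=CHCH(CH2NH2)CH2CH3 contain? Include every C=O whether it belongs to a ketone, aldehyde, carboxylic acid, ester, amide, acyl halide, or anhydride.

5

CH(NHCOCH3): amide, 1 C=O (running total 1).
CH(CONH2): amide, 1 C=O (running total 2).
CH(COOH): carboxylic acid, 1 C=O (running total 3).
CH(COCH3): ketone, 1 C=O (running total 4).
CH(COOCH3): ester, 1 C=O (running total 5).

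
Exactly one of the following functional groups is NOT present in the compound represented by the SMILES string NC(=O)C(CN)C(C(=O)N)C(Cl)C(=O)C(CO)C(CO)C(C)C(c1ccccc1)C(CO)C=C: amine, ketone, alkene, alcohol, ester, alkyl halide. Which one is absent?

ester

alcohol: present (CH(CH2OH) — pendant –CH2OH on an sp³ backbone C → alcohol).
ketone: present (CO — –C(=O)– with carbon on both sides → ketone).
alkyl halide: present (CH(Cl) — halogen on an sp³ carbon → alkyl halide).
alkene: present (CH=CH2 — C=C double bond → alkene).
amine: present (CH(CH2NH2) — pendant –CH2NH2: N on sp³ C, no adjacent C=O → amine).
ester: no segment matches this pattern.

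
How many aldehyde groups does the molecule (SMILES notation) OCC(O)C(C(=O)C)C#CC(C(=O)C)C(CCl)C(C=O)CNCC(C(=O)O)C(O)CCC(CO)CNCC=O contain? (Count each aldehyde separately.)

2

Working along the chain:
  HOCH2: HO– on an sp³ carbon → alcohol.
  CH(OH): –OH on an sp³ carbon → alcohol (secondary).
  CH(COCH3): pendant –COCH3: carbonyl C bonded to two carbons → ketone.
  C≡C: C≡C triple bond → alkyne.
  CH(COCH3): pendant –COCH3: carbonyl C bonded to two carbons → ketone.
  CH(CH2Cl): pendant –CH2X: halogen on sp³ carbon → alkyl halide.
  CH(CHO): pendant –CHO: carbonyl C bonded to C and H → aldehyde.
  CH2NHCH2: C–N–C with sp³ carbons and no adjacent C=O → amine (secondary).
  CH(COOH): pendant –COOH: carbonyl C bonded to C and –OH → carboxylic acid.
  CH(OH): –OH on an sp³ carbon → alcohol (secondary).
  CH(CH2OH): pendant –CH2OH on an sp³ backbone C → alcohol.
  CH2NHCH2: C–N–C with sp³ carbons and no adjacent C=O → amine (secondary).
  CHO: terminal –CHO: carbonyl C bonded to H and C → aldehyde.
Aldehyde appears at: CH(CHO), CHO → 2.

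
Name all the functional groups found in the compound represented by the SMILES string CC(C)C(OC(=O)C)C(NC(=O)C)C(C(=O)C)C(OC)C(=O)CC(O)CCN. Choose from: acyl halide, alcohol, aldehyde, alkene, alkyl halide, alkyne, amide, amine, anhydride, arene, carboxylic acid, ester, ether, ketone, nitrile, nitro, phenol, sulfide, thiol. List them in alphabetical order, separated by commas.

pendant –OC(=O)CH3: an acyloxy group → ester.
pendant –NHC(=O)CH3: N bonded to a carbonyl → amide (not amine).
pendant –COCH3: carbonyl C bonded to two carbons → ketone.
pendant –OCH3: C–O–C with sp³ C, no adjacent C=O → ether.
–C(=O)– with carbon on both sides → ketone.
–OH on an sp³ carbon → alcohol (secondary).
–NH2 on an sp³ carbon with no adjacent C=O → amine.

alcohol, amide, amine, ester, ether, ketone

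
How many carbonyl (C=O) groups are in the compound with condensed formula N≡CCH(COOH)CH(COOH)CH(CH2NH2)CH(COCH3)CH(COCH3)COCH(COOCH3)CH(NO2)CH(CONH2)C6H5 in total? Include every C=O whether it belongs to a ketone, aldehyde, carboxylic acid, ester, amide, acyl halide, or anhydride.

CH(COOH): carboxylic acid, 1 C=O (running total 1).
CH(COOH): carboxylic acid, 1 C=O (running total 2).
CH(COCH3): ketone, 1 C=O (running total 3).
CH(COCH3): ketone, 1 C=O (running total 4).
CO: ketone, 1 C=O (running total 5).
CH(COOCH3): ester, 1 C=O (running total 6).
CH(CONH2): amide, 1 C=O (running total 7).

7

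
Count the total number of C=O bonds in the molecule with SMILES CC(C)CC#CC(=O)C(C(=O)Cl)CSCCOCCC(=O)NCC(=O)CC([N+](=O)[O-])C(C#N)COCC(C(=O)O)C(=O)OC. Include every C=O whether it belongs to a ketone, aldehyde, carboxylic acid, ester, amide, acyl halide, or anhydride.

CO: ketone, 1 C=O (running total 1).
CH(COCl): acyl halide, 1 C=O (running total 2).
CH2CONHCH2: amide, 1 C=O (running total 3).
CO: ketone, 1 C=O (running total 4).
CH(COOH): carboxylic acid, 1 C=O (running total 5).
COOCH3: ester, 1 C=O (running total 6).

6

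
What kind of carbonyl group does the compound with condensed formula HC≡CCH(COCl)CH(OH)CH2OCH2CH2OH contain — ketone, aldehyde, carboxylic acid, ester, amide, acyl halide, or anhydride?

The carbonyl is in the CH(COCl) segment: pendant –C(=O)X: carbonyl C bonded to C and halogen → acyl halide.

acyl halide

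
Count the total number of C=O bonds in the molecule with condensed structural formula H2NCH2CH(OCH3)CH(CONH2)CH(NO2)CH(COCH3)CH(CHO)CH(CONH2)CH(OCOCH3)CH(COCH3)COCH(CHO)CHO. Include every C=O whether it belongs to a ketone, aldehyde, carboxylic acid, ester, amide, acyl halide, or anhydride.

CH(CONH2): amide, 1 C=O (running total 1).
CH(COCH3): ketone, 1 C=O (running total 2).
CH(CHO): aldehyde, 1 C=O (running total 3).
CH(CONH2): amide, 1 C=O (running total 4).
CH(OCOCH3): ester, 1 C=O (running total 5).
CH(COCH3): ketone, 1 C=O (running total 6).
CO: ketone, 1 C=O (running total 7).
CH(CHO): aldehyde, 1 C=O (running total 8).
CHO: aldehyde, 1 C=O (running total 9).

9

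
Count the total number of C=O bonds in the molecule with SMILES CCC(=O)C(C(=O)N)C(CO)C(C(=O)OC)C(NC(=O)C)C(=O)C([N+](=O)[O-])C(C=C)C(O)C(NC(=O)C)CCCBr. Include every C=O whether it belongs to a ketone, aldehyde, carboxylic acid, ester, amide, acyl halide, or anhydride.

6

CO: ketone, 1 C=O (running total 1).
CH(CONH2): amide, 1 C=O (running total 2).
CH(COOCH3): ester, 1 C=O (running total 3).
CH(NHCOCH3): amide, 1 C=O (running total 4).
CO: ketone, 1 C=O (running total 5).
CH(NHCOCH3): amide, 1 C=O (running total 6).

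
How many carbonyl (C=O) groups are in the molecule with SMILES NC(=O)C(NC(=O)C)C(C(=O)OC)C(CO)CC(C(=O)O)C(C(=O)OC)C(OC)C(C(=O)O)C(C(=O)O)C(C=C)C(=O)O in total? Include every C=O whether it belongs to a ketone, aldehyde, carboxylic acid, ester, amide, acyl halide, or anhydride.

H2NCO: amide, 1 C=O (running total 1).
CH(NHCOCH3): amide, 1 C=O (running total 2).
CH(COOCH3): ester, 1 C=O (running total 3).
CH(COOH): carboxylic acid, 1 C=O (running total 4).
CH(COOCH3): ester, 1 C=O (running total 5).
CH(COOH): carboxylic acid, 1 C=O (running total 6).
CH(COOH): carboxylic acid, 1 C=O (running total 7).
COOH: carboxylic acid, 1 C=O (running total 8).

8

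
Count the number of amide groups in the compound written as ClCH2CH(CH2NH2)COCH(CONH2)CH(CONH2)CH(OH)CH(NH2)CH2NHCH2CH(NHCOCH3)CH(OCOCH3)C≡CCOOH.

3

Working along the chain:
  ClCH2: halogen on an sp³ carbon → alkyl halide.
  CH(CH2NH2): pendant –CH2NH2: N on sp³ C, no adjacent C=O → amine.
  CO: –C(=O)– with carbon on both sides → ketone.
  CH(CONH2): pendant –CONH2: carbonyl C bonded to C and N → amide.
  CH(CONH2): pendant –CONH2: carbonyl C bonded to C and N → amide.
  CH(OH): –OH on an sp³ carbon → alcohol (secondary).
  CH(NH2): –NH2 on an sp³ carbon with no adjacent C=O → amine.
  CH2NHCH2: C–N–C with sp³ carbons and no adjacent C=O → amine (secondary).
  CH(NHCOCH3): pendant –NHC(=O)CH3: N bonded to a carbonyl → amide (not amine).
  CH(OCOCH3): pendant –OC(=O)CH3: an acyloxy group → ester.
  C≡C: C≡C triple bond → alkyne.
  COOH: –COOH: carbonyl C bonded to –OH and C → carboxylic acid (the –OH is not a separate alcohol).
Amide appears at: CH(CONH2), CH(CONH2), CH(NHCOCH3) → 3.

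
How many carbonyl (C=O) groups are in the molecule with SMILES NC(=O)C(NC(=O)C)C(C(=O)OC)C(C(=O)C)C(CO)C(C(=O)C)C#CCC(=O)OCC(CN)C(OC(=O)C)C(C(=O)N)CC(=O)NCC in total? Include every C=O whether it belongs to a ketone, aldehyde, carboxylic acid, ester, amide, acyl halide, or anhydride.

H2NCO: amide, 1 C=O (running total 1).
CH(NHCOCH3): amide, 1 C=O (running total 2).
CH(COOCH3): ester, 1 C=O (running total 3).
CH(COCH3): ketone, 1 C=O (running total 4).
CH(COCH3): ketone, 1 C=O (running total 5).
CH2COOCH2: ester, 1 C=O (running total 6).
CH(OCOCH3): ester, 1 C=O (running total 7).
CH(CONH2): amide, 1 C=O (running total 8).
CH2CONHCH2: amide, 1 C=O (running total 9).

9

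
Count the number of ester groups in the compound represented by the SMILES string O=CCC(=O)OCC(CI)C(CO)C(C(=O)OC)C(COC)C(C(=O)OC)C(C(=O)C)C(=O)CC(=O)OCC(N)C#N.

4

Taking each segment in turn:
  OHC: terminal –CHO: carbonyl C bonded to H and C → aldehyde.
  CH2COOCH2: –C(=O)–O–C with C on the carbonyl side → ester.
  CH(CH2I): pendant –CH2X: halogen on sp³ carbon → alkyl halide.
  CH(CH2OH): pendant –CH2OH on an sp³ backbone C → alcohol.
  CH(COOCH3): pendant –COOCH3: carbonyl C bonded to C and –OCH3 → ester.
  CH(CH2OCH3): pendant –CH2OCH3: C–O–C linkage → ether.
  CH(COOCH3): pendant –COOCH3: carbonyl C bonded to C and –OCH3 → ester.
  CH(COCH3): pendant –COCH3: carbonyl C bonded to two carbons → ketone.
  CO: –C(=O)– with carbon on both sides → ketone.
  CH2COOCH2: –C(=O)–O–C with C on the carbonyl side → ester.
  CH(NH2): –NH2 on an sp³ carbon with no adjacent C=O → amine.
  CN: –C≡N: carbon triple-bonded to nitrogen → nitrile.
Ester appears at: CH2COOCH2, CH(COOCH3), CH(COOCH3), CH2COOCH2 → 4.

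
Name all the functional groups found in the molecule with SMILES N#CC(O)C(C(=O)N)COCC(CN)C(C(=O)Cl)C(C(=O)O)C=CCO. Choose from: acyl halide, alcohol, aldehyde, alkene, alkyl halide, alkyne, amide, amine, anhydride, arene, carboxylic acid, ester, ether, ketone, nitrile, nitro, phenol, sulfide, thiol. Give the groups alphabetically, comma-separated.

acyl halide, alcohol, alkene, amide, amine, carboxylic acid, ether, nitrile

Working along the chain:
  N≡C: N≡C–: carbon triple-bonded to nitrogen → nitrile.
  CH(OH): –OH on an sp³ carbon → alcohol (secondary).
  CH(CONH2): pendant –CONH2: carbonyl C bonded to C and N → amide.
  CH2OCH2: C–O–C with sp³ carbons on both sides and no adjacent C=O → ether.
  CH(CH2NH2): pendant –CH2NH2: N on sp³ C, no adjacent C=O → amine.
  CH(COCl): pendant –C(=O)X: carbonyl C bonded to C and halogen → acyl halide.
  CH(COOH): pendant –COOH: carbonyl C bonded to C and –OH → carboxylic acid.
  CH=CH: C=C double bond → alkene.
  CH2OH: –OH on an sp³ carbon → alcohol.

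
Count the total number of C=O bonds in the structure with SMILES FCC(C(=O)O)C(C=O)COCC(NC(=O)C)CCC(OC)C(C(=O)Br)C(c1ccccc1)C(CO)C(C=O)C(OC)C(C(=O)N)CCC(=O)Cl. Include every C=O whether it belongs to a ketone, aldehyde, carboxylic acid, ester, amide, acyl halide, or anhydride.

7

CH(COOH): carboxylic acid, 1 C=O (running total 1).
CH(CHO): aldehyde, 1 C=O (running total 2).
CH(NHCOCH3): amide, 1 C=O (running total 3).
CH(COBr): acyl halide, 1 C=O (running total 4).
CH(CHO): aldehyde, 1 C=O (running total 5).
CH(CONH2): amide, 1 C=O (running total 6).
COCl: acyl halide, 1 C=O (running total 7).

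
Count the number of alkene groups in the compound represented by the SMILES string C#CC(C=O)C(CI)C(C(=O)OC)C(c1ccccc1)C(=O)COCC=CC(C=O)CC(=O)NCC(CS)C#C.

Reading the structure from left to right:
  HC≡C: C≡C triple bond → alkyne.
  CH(CHO): pendant –CHO: carbonyl C bonded to C and H → aldehyde.
  CH(CH2I): pendant –CH2X: halogen on sp³ carbon → alkyl halide.
  CH(COOCH3): pendant –COOCH3: carbonyl C bonded to C and –OCH3 → ester.
  CH(C6H5): pendant –C6H5: benzene ring → arene.
  CO: –C(=O)– with carbon on both sides → ketone.
  CH2OCH2: C–O–C with sp³ carbons on both sides and no adjacent C=O → ether.
  CH=CH: C=C double bond → alkene.
  CH(CHO): pendant –CHO: carbonyl C bonded to C and H → aldehyde.
  CH2CONHCH2: –C(=O)–N– linkage → amide (the N is not an amine).
  CH(CH2SH): pendant –CH2SH → thiol.
  C≡CH: C≡C triple bond → alkyne.
Alkene appears at: CH=CH → 1.

1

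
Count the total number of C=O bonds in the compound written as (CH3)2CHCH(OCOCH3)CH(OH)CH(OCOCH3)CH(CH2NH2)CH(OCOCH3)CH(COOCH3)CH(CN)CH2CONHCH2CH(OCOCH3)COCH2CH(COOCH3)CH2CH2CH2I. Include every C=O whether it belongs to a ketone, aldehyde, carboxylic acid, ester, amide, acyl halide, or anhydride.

8

CH(OCOCH3): ester, 1 C=O (running total 1).
CH(OCOCH3): ester, 1 C=O (running total 2).
CH(OCOCH3): ester, 1 C=O (running total 3).
CH(COOCH3): ester, 1 C=O (running total 4).
CH2CONHCH2: amide, 1 C=O (running total 5).
CH(OCOCH3): ester, 1 C=O (running total 6).
CO: ketone, 1 C=O (running total 7).
CH(COOCH3): ester, 1 C=O (running total 8).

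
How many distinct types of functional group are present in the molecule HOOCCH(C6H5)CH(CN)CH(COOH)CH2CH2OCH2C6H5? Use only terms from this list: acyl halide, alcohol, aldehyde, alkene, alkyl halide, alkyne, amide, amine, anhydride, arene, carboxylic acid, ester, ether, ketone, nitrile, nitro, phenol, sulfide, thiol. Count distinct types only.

Working along the chain:
  HOOC: –COOH: carbonyl C bonded to –OH and C → carboxylic acid (the –OH is not a separate alcohol).
  CH(C6H5): pendant –C6H5: benzene ring → arene.
  CH(CN): pendant –C≡N: nitrile.
  CH(COOH): pendant –COOH: carbonyl C bonded to C and –OH → carboxylic acid.
  CH2OCH2: C–O–C with sp³ carbons on both sides and no adjacent C=O → ether.
  C6H5: –C6H5 phenyl ring → arene.
Distinct types present: arene, carboxylic acid, ether, nitrile.

4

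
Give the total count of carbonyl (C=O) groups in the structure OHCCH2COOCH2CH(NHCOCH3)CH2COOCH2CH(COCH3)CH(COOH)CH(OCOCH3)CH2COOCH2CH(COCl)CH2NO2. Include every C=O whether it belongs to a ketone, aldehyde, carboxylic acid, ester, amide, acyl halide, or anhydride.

9

OHC: aldehyde, 1 C=O (running total 1).
CH2COOCH2: ester, 1 C=O (running total 2).
CH(NHCOCH3): amide, 1 C=O (running total 3).
CH2COOCH2: ester, 1 C=O (running total 4).
CH(COCH3): ketone, 1 C=O (running total 5).
CH(COOH): carboxylic acid, 1 C=O (running total 6).
CH(OCOCH3): ester, 1 C=O (running total 7).
CH2COOCH2: ester, 1 C=O (running total 8).
CH(COCl): acyl halide, 1 C=O (running total 9).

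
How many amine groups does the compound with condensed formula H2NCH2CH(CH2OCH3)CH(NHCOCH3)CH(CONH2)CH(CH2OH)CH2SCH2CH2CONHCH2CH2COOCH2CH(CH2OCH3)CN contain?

1

Reading the structure from left to right:
  H2NCH2: –NH2 on an sp³ carbon with no adjacent C=O → amine.
  CH(CH2OCH3): pendant –CH2OCH3: C–O–C linkage → ether.
  CH(NHCOCH3): pendant –NHC(=O)CH3: N bonded to a carbonyl → amide (not amine).
  CH(CONH2): pendant –CONH2: carbonyl C bonded to C and N → amide.
  CH(CH2OH): pendant –CH2OH on an sp³ backbone C → alcohol.
  CH2SCH2: C–S–C linkage → sulfide (thioether).
  CH2CONHCH2: –C(=O)–N– linkage → amide (the N is not an amine).
  CH2COOCH2: –C(=O)–O–C with C on the carbonyl side → ester.
  CH(CH2OCH3): pendant –CH2OCH3: C–O–C linkage → ether.
  CN: –C≡N: carbon triple-bonded to nitrogen → nitrile.
Amine appears at: H2NCH2 → 1.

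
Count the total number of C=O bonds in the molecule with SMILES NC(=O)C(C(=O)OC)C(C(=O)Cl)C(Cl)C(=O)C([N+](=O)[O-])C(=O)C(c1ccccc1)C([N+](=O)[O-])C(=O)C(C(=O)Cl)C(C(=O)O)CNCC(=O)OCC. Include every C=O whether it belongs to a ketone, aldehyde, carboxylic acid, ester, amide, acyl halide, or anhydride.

H2NCO: amide, 1 C=O (running total 1).
CH(COOCH3): ester, 1 C=O (running total 2).
CH(COCl): acyl halide, 1 C=O (running total 3).
CO: ketone, 1 C=O (running total 4).
CO: ketone, 1 C=O (running total 5).
CO: ketone, 1 C=O (running total 6).
CH(COCl): acyl halide, 1 C=O (running total 7).
CH(COOH): carboxylic acid, 1 C=O (running total 8).
COOCH2CH3: ester, 1 C=O (running total 9).

9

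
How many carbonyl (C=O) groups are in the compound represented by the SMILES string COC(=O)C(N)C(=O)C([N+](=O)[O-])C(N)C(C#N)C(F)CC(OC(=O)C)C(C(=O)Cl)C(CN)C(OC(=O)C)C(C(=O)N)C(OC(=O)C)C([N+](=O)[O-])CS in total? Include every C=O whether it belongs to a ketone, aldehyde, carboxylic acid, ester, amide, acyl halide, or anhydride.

7

CH3OOC: ester, 1 C=O (running total 1).
CO: ketone, 1 C=O (running total 2).
CH(OCOCH3): ester, 1 C=O (running total 3).
CH(COCl): acyl halide, 1 C=O (running total 4).
CH(OCOCH3): ester, 1 C=O (running total 5).
CH(CONH2): amide, 1 C=O (running total 6).
CH(OCOCH3): ester, 1 C=O (running total 7).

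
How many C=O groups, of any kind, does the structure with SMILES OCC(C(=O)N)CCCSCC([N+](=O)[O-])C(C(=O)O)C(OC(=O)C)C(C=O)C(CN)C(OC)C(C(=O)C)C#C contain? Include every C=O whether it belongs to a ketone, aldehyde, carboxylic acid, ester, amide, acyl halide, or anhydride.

CH(CONH2): amide, 1 C=O (running total 1).
CH(COOH): carboxylic acid, 1 C=O (running total 2).
CH(OCOCH3): ester, 1 C=O (running total 3).
CH(CHO): aldehyde, 1 C=O (running total 4).
CH(COCH3): ketone, 1 C=O (running total 5).

5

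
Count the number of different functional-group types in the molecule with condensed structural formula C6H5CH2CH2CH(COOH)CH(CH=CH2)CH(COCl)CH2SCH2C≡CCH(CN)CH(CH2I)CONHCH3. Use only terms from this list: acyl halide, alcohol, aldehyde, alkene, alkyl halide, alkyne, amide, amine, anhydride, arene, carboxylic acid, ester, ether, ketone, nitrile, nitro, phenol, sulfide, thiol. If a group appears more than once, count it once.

9

Reading the structure from left to right:
  C6H5: C6H5– phenyl ring → arene.
  CH(COOH): pendant –COOH: carbonyl C bonded to C and –OH → carboxylic acid.
  CH(CH=CH2): pendant –CH=CH2: C=C double bond → alkene.
  CH(COCl): pendant –C(=O)X: carbonyl C bonded to C and halogen → acyl halide.
  CH2SCH2: C–S–C linkage → sulfide (thioether).
  C≡C: C≡C triple bond → alkyne.
  CH(CN): pendant –C≡N: nitrile.
  CH(CH2I): pendant –CH2X: halogen on sp³ carbon → alkyl halide.
  CONHCH3: –C(=O)NHCH3: carbonyl C bonded to C and to N → amide (the N is not an amine).
Distinct types present: acyl halide, alkene, alkyl halide, alkyne, amide, arene, carboxylic acid, nitrile, sulfide.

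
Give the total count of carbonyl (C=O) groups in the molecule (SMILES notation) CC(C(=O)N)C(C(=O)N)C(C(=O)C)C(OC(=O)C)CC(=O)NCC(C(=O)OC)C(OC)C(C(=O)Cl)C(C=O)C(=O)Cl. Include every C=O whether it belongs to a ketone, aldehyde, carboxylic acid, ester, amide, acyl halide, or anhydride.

9

CH(CONH2): amide, 1 C=O (running total 1).
CH(CONH2): amide, 1 C=O (running total 2).
CH(COCH3): ketone, 1 C=O (running total 3).
CH(OCOCH3): ester, 1 C=O (running total 4).
CH2CONHCH2: amide, 1 C=O (running total 5).
CH(COOCH3): ester, 1 C=O (running total 6).
CH(COCl): acyl halide, 1 C=O (running total 7).
CH(CHO): aldehyde, 1 C=O (running total 8).
COCl: acyl halide, 1 C=O (running total 9).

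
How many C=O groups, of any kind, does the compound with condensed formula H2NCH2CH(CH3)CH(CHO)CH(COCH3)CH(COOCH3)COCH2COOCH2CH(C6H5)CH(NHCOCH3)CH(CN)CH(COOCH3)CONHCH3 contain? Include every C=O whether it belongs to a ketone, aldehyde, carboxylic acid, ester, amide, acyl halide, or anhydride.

8

CH(CHO): aldehyde, 1 C=O (running total 1).
CH(COCH3): ketone, 1 C=O (running total 2).
CH(COOCH3): ester, 1 C=O (running total 3).
CO: ketone, 1 C=O (running total 4).
CH2COOCH2: ester, 1 C=O (running total 5).
CH(NHCOCH3): amide, 1 C=O (running total 6).
CH(COOCH3): ester, 1 C=O (running total 7).
CONHCH3: amide, 1 C=O (running total 8).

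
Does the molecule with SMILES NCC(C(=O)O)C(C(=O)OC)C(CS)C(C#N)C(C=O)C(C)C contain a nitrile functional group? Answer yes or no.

yes

Reading the structure from left to right:
  H2NCH2: –NH2 on an sp³ carbon with no adjacent C=O → amine.
  CH(COOH): pendant –COOH: carbonyl C bonded to C and –OH → carboxylic acid.
  CH(COOCH3): pendant –COOCH3: carbonyl C bonded to C and –OCH3 → ester.
  CH(CH2SH): pendant –CH2SH → thiol.
  CH(CN): pendant –C≡N: nitrile.
  CH(CHO): pendant –CHO: carbonyl C bonded to C and H → aldehyde.
The CH(CN) segment supplies the nitrile: pendant –C≡N: nitrile.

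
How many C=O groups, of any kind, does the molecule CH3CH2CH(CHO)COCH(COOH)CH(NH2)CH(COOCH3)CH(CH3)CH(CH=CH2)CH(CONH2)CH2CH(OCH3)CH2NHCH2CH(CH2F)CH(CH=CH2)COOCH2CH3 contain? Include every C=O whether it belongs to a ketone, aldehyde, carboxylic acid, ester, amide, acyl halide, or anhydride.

CH(CHO): aldehyde, 1 C=O (running total 1).
CO: ketone, 1 C=O (running total 2).
CH(COOH): carboxylic acid, 1 C=O (running total 3).
CH(COOCH3): ester, 1 C=O (running total 4).
CH(CONH2): amide, 1 C=O (running total 5).
COOCH2CH3: ester, 1 C=O (running total 6).

6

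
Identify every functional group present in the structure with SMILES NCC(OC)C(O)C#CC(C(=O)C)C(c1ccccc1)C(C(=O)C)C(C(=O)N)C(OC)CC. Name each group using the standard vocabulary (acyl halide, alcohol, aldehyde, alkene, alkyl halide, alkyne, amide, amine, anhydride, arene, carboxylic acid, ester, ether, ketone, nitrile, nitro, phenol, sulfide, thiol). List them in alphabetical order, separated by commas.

–NH2 on an sp³ carbon with no adjacent C=O → amine.
pendant –OCH3: C–O–C with sp³ C, no adjacent C=O → ether.
–OH on an sp³ carbon → alcohol (secondary).
C≡C triple bond → alkyne.
pendant –COCH3: carbonyl C bonded to two carbons → ketone.
pendant –C6H5: benzene ring → arene.
pendant –COCH3: carbonyl C bonded to two carbons → ketone.
pendant –CONH2: carbonyl C bonded to C and N → amide.
pendant –OCH3: C–O–C with sp³ C, no adjacent C=O → ether.

alcohol, alkyne, amide, amine, arene, ether, ketone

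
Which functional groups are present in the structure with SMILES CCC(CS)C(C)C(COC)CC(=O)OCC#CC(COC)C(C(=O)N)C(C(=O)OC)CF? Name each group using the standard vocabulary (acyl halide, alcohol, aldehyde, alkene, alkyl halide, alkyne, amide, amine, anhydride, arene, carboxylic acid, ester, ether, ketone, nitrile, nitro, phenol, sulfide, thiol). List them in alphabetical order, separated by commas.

alkyl halide, alkyne, amide, ester, ether, thiol

Working along the chain:
  CH(CH2SH): pendant –CH2SH → thiol.
  CH(CH2OCH3): pendant –CH2OCH3: C–O–C linkage → ether.
  CH2COOCH2: –C(=O)–O–C with C on the carbonyl side → ester.
  C≡C: C≡C triple bond → alkyne.
  CH(CH2OCH3): pendant –CH2OCH3: C–O–C linkage → ether.
  CH(CONH2): pendant –CONH2: carbonyl C bonded to C and N → amide.
  CH(COOCH3): pendant –COOCH3: carbonyl C bonded to C and –OCH3 → ester.
  CH2F: halogen on an sp³ carbon → alkyl halide.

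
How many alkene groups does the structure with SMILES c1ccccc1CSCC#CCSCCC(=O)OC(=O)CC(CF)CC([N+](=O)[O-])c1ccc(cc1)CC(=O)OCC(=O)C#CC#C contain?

0

Working along the chain:
  C6H5: C6H5– phenyl ring → arene.
  CH2SCH2: C–S–C linkage → sulfide (thioether).
  C≡C: C≡C triple bond → alkyne.
  CH2SCH2: C–S–C linkage → sulfide (thioether).
  CH2CO-O-COCH2: two acyl groups sharing one oxygen, –C(=O)–O–C(=O)– → anhydride.
  CH(CH2F): pendant –CH2X: halogen on sp³ carbon → alkyl halide.
  CH(NO2): –NO2 on an sp³ carbon → nitro (the N=O is not a carbonyl).
  C6H4: para-disubstituted benzene ring → arene.
  CH2COOCH2: –C(=O)–O–C with C on the carbonyl side → ester.
  CO: –C(=O)– with carbon on both sides → ketone.
  C≡C: C≡C triple bond → alkyne.
  C≡CH: C≡C triple bond → alkyne.
No segment is a alkene: C6H5 is arene, not alkene; C≡C is alkyne, not alkene; C6H4 is arene, not alkene. → 0.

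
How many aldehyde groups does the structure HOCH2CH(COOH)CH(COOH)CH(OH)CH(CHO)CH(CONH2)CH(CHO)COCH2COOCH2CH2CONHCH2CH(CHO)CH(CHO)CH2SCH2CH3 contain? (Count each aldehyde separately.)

Taking each segment in turn:
  HOCH2: HO– on an sp³ carbon → alcohol.
  CH(COOH): pendant –COOH: carbonyl C bonded to C and –OH → carboxylic acid.
  CH(COOH): pendant –COOH: carbonyl C bonded to C and –OH → carboxylic acid.
  CH(OH): –OH on an sp³ carbon → alcohol (secondary).
  CH(CHO): pendant –CHO: carbonyl C bonded to C and H → aldehyde.
  CH(CONH2): pendant –CONH2: carbonyl C bonded to C and N → amide.
  CH(CHO): pendant –CHO: carbonyl C bonded to C and H → aldehyde.
  CO: –C(=O)– with carbon on both sides → ketone.
  CH2COOCH2: –C(=O)–O–C with C on the carbonyl side → ester.
  CH2CONHCH2: –C(=O)–N– linkage → amide (the N is not an amine).
  CH(CHO): pendant –CHO: carbonyl C bonded to C and H → aldehyde.
  CH(CHO): pendant –CHO: carbonyl C bonded to C and H → aldehyde.
  CH2SCH2: C–S–C linkage → sulfide (thioether).
Aldehyde appears at: CH(CHO), CH(CHO), CH(CHO), CH(CHO) → 4.

4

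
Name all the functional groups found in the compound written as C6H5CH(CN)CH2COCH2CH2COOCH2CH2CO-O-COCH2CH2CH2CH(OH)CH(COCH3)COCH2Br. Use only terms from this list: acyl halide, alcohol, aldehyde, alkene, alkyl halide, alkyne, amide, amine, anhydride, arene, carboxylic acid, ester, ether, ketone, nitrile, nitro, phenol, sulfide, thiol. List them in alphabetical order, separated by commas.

Taking each segment in turn:
  C6H5: C6H5– phenyl ring → arene.
  CH(CN): pendant –C≡N: nitrile.
  CO: –C(=O)– with carbon on both sides → ketone.
  CH2COOCH2: –C(=O)–O–C with C on the carbonyl side → ester.
  CH2CO-O-COCH2: two acyl groups sharing one oxygen, –C(=O)–O–C(=O)– → anhydride.
  CH(OH): –OH on an sp³ carbon → alcohol (secondary).
  CH(COCH3): pendant –COCH3: carbonyl C bonded to two carbons → ketone.
  CO: –C(=O)– with carbon on both sides → ketone.
  CH2Br: halogen on an sp³ carbon → alkyl halide.

alcohol, alkyl halide, anhydride, arene, ester, ketone, nitrile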